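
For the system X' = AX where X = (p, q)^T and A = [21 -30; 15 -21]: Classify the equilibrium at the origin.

center

A = [[21,-30],[15,-21]]; det(A-λI) = λ^2 + 9.
λ = 0 ± 3i: zero real part.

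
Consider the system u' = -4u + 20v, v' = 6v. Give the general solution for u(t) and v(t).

u(t) = -2K_1e^(6t) - K_2e^(-4t), v(t) = -K_1e^(6t)

Coefficient matrix A = [[-4, 20], [0, 6]].
Characteristic polynomial det(A - λI) = λ^2 - 2λ - 24 = 0.
Eigenvalues λ = 6, -4.
For λ=6: (A-λI) row 1 is [-10, 20], so an eigenvector is (-2, -1).
For λ=-4: (A-λI) row 1 is [0, 20], so an eigenvector is (-1, 0).
General solution: K_1e^(6t)(-2,-1) + K_2e^(-4t)(-1,0).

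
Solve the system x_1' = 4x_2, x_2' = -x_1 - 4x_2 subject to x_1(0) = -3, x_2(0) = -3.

x_1(t) = -18te^(-2t) - 3e^(-2t), x_2(t) = 9te^(-2t) - 3e^(-2t)

Coefficient matrix A = [[0, 4], [-1, -4]].
Characteristic polynomial det(A - λI) = λ^2 + 4λ + 4 = 0.
Single eigenvalue λ = -2 with algebraic multiplicity 2.
Eigenvector v = (-2,1); generalized eigenvector w with (A-λI)w=v is (-1,0).
General solution: e^(-2t)[C_1·v + C_2·(t·v + w)].
Applying x_1(0)=-3, x_2(0)=-3 gives C_1=-3, C_2=9.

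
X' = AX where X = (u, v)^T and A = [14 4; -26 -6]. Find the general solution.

u(t) = C_1e^(4t)sin(2t) - C_1e^(4t)cos(2t) - C_2e^(4t)sin(2t) - C_2e^(4t)cos(2t), v(t) = -2C_1e^(4t)sin(2t) + 3C_1e^(4t)cos(2t) + 3C_2e^(4t)sin(2t) + 2C_2e^(4t)cos(2t)

Coefficient matrix A = [[14, 4], [-26, -6]].
Characteristic polynomial det(A - λI) = λ^2 - 8λ + 20 = 0.
Eigenvalues λ = 4 ± 2i (complex conjugate pair).
For λ=4+2i: an eigenvector is (-1,3) - i(1,-2) = (-1 - i, 3 + 2i).
A real fundamental pair from Re and Im of e^((4+2i)t)v: X_1 = e^(4t)(cos(2t)·(-1,3) + sin(2t)·(1,-2)), X_2 = e^(4t)(sin(2t)·(-1,3) - cos(2t)·(1,-2)).
General solution: C_1X_1 + C_2X_2.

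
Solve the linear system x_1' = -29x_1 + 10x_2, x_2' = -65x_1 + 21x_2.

x_1(t) = c_1e^(-4t)sin(5t) + c_1e^(-4t)cos(5t) + c_2e^(-4t)sin(5t) - c_2e^(-4t)cos(5t), x_2(t) = 2c_1e^(-4t)sin(5t) + 3c_1e^(-4t)cos(5t) + 3c_2e^(-4t)sin(5t) - 2c_2e^(-4t)cos(5t)

Coefficient matrix A = [[-29, 10], [-65, 21]].
Characteristic polynomial det(A - λI) = λ^2 + 8λ + 41 = 0.
Eigenvalues λ = -4 ± 5i (complex conjugate pair).
For λ=-4+5i: an eigenvector is (1,3) - i(1,2) = (1 - i, 3 - 2i).
A real fundamental pair from Re and Im of e^((-4+5i)t)v: X_1 = e^(-4t)(cos(5t)·(1,3) + sin(5t)·(1,2)), X_2 = e^(-4t)(sin(5t)·(1,3) - cos(5t)·(1,2)).
General solution: c_1X_1 + c_2X_2.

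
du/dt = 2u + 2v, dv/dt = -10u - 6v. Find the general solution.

u(t) = K_1e^(-2t)cos(2t) + K_2e^(-2t)sin(2t), v(t) = -K_1e^(-2t)sin(2t) - 2K_1e^(-2t)cos(2t) - 2K_2e^(-2t)sin(2t) + K_2e^(-2t)cos(2t)

Coefficient matrix A = [[2, 2], [-10, -6]].
Characteristic polynomial det(A - λI) = λ^2 + 4λ + 8 = 0.
Eigenvalues λ = -2 ± 2i (complex conjugate pair).
For λ=-2+2i: an eigenvector is (1,-2) - i(0,-1) = (1, -2 + i).
A real fundamental pair from Re and Im of e^((-2+2i)t)v: X_1 = e^(-2t)(cos(2t)·(1,-2) + sin(2t)·(0,-1)), X_2 = e^(-2t)(sin(2t)·(1,-2) - cos(2t)·(0,-1)).
General solution: K_1X_1 + K_2X_2.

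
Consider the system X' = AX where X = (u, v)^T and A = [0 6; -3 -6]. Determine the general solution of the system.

Coefficient matrix A = [[0, 6], [-3, -6]].
Characteristic polynomial det(A - λI) = λ^2 + 6λ + 18 = 0.
Eigenvalues λ = -3 ± 3i (complex conjugate pair).
For λ=-3+3i: an eigenvector is (1,0) - i(1,-1) = (1 - i, 0 + i).
A real fundamental pair from Re and Im of e^((-3+3i)t)v: X_1 = e^(-3t)(cos(3t)·(1,0) + sin(3t)·(1,-1)), X_2 = e^(-3t)(sin(3t)·(1,0) - cos(3t)·(1,-1)).
General solution: C_1X_1 + C_2X_2.

u(t) = C_1e^(-3t)sin(3t) + C_1e^(-3t)cos(3t) + C_2e^(-3t)sin(3t) - C_2e^(-3t)cos(3t), v(t) = -C_1e^(-3t)sin(3t) + C_2e^(-3t)cos(3t)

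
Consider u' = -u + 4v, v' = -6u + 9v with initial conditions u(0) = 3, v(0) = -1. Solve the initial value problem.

Coefficient matrix A = [[-1, 4], [-6, 9]].
Characteristic polynomial det(A - λI) = λ^2 - 8λ + 15 = 0.
Eigenvalues λ = 3, 5.
For λ=3: (A-λI) row 1 is [-4, 4], so an eigenvector is (1, 1).
For λ=5: (A-λI) row 1 is [-6, 4], so an eigenvector is (2, 3).
General solution: c_1e^(3t)(1,1) + c_2e^(5t)(2,3).
Applying u(0)=3, v(0)=-1 gives c_1=11, c_2=-4.

u(t) = -8e^(5t) + 11e^(3t), v(t) = -12e^(5t) + 11e^(3t)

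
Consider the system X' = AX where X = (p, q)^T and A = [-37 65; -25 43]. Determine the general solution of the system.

p(t) = 3C_1e^(3t)sin(5t) - 2C_1e^(3t)cos(5t) - 2C_2e^(3t)sin(5t) - 3C_2e^(3t)cos(5t), q(t) = 2C_1e^(3t)sin(5t) - C_1e^(3t)cos(5t) - C_2e^(3t)sin(5t) - 2C_2e^(3t)cos(5t)

Coefficient matrix A = [[-37, 65], [-25, 43]].
Characteristic polynomial det(A - λI) = λ^2 - 6λ + 34 = 0.
Eigenvalues λ = 3 ± 5i (complex conjugate pair).
For λ=3+5i: an eigenvector is (-2,-1) - i(3,2) = (-2 - 3i, -1 - 2i).
A real fundamental pair from Re and Im of e^((3+5i)t)v: X_1 = e^(3t)(cos(5t)·(-2,-1) + sin(5t)·(3,2)), X_2 = e^(3t)(sin(5t)·(-2,-1) - cos(5t)·(3,2)).
General solution: C_1X_1 + C_2X_2.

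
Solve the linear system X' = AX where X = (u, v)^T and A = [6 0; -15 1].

u(t) = K_1e^(6t), v(t) = -3K_1e^(6t) + K_2e^(t)

Coefficient matrix A = [[6, 0], [-15, 1]].
Characteristic polynomial det(A - λI) = λ^2 - 7λ + 6 = 0.
Eigenvalues λ = 6, 1.
For λ=6: (A-λI) row 2 is [-15, -5], so an eigenvector is (1, -3).
For λ=1: (A-λI) row 1 is [5, 0], so an eigenvector is (0, 1).
General solution: K_1e^(6t)(1,-3) + K_2e^(t)(0,1).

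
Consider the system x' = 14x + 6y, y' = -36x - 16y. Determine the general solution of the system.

Coefficient matrix A = [[14, 6], [-36, -16]].
Characteristic polynomial det(A - λI) = λ^2 + 2λ - 8 = 0.
Eigenvalues λ = -4, 2.
For λ=-4: (A-λI) row 1 is [18, 6], so an eigenvector is (1, -3).
For λ=2: (A-λI) row 1 is [12, 6], so an eigenvector is (-1, 2).
General solution: C_1e^(-4t)(1,-3) + C_2e^(2t)(-1,2).

x(t) = C_1e^(-4t) - C_2e^(2t), y(t) = -3C_1e^(-4t) + 2C_2e^(2t)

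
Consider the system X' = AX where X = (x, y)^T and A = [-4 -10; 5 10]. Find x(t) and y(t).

x(t) = -K_1e^(3t)sin(t) + 3K_1e^(3t)cos(t) + 3K_2e^(3t)sin(t) + K_2e^(3t)cos(t), y(t) = K_1e^(3t)sin(t) - 2K_1e^(3t)cos(t) - 2K_2e^(3t)sin(t) - K_2e^(3t)cos(t)

Coefficient matrix A = [[-4, -10], [5, 10]].
Characteristic polynomial det(A - λI) = λ^2 - 6λ + 10 = 0.
Eigenvalues λ = 3 ± i (complex conjugate pair).
For λ=3+i: an eigenvector is (3,-2) - i(-1,1) = (3 + i, -2 - i).
A real fundamental pair from Re and Im of e^((3+i)t)v: X_1 = e^(3t)(cos(t)·(3,-2) + sin(t)·(-1,1)), X_2 = e^(3t)(sin(t)·(3,-2) - cos(t)·(-1,1)).
General solution: K_1X_1 + K_2X_2.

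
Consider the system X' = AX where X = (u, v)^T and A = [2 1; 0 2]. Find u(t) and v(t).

Coefficient matrix A = [[2, 1], [0, 2]].
Characteristic polynomial det(A - λI) = λ^2 - 4λ + 4 = 0.
Single eigenvalue λ = 2 with algebraic multiplicity 2.
Eigenvector v = (1,0); generalized eigenvector w with (A-λI)w=v is (-3,1).
General solution: e^(2t)[C_1·v + C_2·(t·v + w)].

u(t) = C_1e^(2t) + C_2te^(2t) - 3C_2e^(2t), v(t) = C_2e^(2t)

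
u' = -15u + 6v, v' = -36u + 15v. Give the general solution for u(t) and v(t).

Coefficient matrix A = [[-15, 6], [-36, 15]].
Characteristic polynomial det(A - λI) = λ^2 - 9 = 0.
Eigenvalues λ = -3, 3.
For λ=-3: (A-λI) row 1 is [-12, 6], so an eigenvector is (1, 2).
For λ=3: (A-λI) row 1 is [-18, 6], so an eigenvector is (-1, -3).
General solution: K_1e^(-3t)(1,2) + K_2e^(3t)(-1,-3).

u(t) = K_1e^(-3t) - K_2e^(3t), v(t) = 2K_1e^(-3t) - 3K_2e^(3t)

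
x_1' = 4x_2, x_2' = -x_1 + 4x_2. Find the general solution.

Coefficient matrix A = [[0, 4], [-1, 4]].
Characteristic polynomial det(A - λI) = λ^2 - 4λ + 4 = 0.
Single eigenvalue λ = 2 with algebraic multiplicity 2.
Eigenvector v = (2,1); generalized eigenvector w with (A-λI)w=v is (-3,-1).
General solution: e^(2t)[K_1·v + K_2·(t·v + w)].

x_1(t) = 2K_1e^(2t) + 2K_2te^(2t) - 3K_2e^(2t), x_2(t) = K_1e^(2t) + K_2te^(2t) - K_2e^(2t)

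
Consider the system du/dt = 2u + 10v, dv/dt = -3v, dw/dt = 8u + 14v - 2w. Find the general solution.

Coefficient matrix A = [[2, 10, 0], [0, -3, 0], [8, 14, -2]].
det(A - λI) = 0 gives eigenvalues λ = 2, -3, -2.
For λ=2: eigenvector (1,0,2).
For λ=-3: eigenvector (-2,1,2).
For λ=-2: eigenvector (0,0,1).
General solution: C_1e^(2t)(1,0,2) + C_2e^(-3t)(-2,1,2) + C_3e^(-2t)(0,0,1).

u(t) = C_1e^(2t) - 2C_2e^(-3t), v(t) = C_2e^(-3t), w(t) = 2C_1e^(2t) + 2C_2e^(-3t) + C_3e^(-2t)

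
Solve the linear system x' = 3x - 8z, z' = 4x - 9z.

Coefficient matrix A = [[3, -8], [4, -9]].
Characteristic polynomial det(A - λI) = λ^2 + 6λ + 5 = 0.
Eigenvalues λ = -1, -5.
For λ=-1: (A-λI) row 1 is [4, -8], so an eigenvector is (2, 1).
For λ=-5: (A-λI) row 1 is [8, -8], so an eigenvector is (1, 1).
General solution: c_1e^(-t)(2,1) + c_2e^(-5t)(1,1).

x(t) = 2c_1e^(-t) + c_2e^(-5t), z(t) = c_1e^(-t) + c_2e^(-5t)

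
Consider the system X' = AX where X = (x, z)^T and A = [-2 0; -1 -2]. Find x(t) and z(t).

x(t) = K_2e^(-2t), z(t) = -K_1e^(-2t) - K_2te^(-2t) + 2K_2e^(-2t)

Coefficient matrix A = [[-2, 0], [-1, -2]].
Characteristic polynomial det(A - λI) = λ^2 + 4λ + 4 = 0.
Single eigenvalue λ = -2 with algebraic multiplicity 2.
Eigenvector v = (0,-1); generalized eigenvector w with (A-λI)w=v is (1,2).
General solution: e^(-2t)[K_1·v + K_2·(t·v + w)].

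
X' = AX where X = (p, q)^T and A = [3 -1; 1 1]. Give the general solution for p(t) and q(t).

Coefficient matrix A = [[3, -1], [1, 1]].
Characteristic polynomial det(A - λI) = λ^2 - 4λ + 4 = 0.
Single eigenvalue λ = 2 with algebraic multiplicity 2.
Eigenvector v = (1,1); generalized eigenvector w with (A-λI)w=v is (-2,-3).
General solution: e^(2t)[C_1·v + C_2·(t·v + w)].

p(t) = C_1e^(2t) + C_2te^(2t) - 2C_2e^(2t), q(t) = C_1e^(2t) + C_2te^(2t) - 3C_2e^(2t)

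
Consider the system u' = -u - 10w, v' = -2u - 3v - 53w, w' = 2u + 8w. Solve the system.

u(t) = 5c_1e^(3t) - 2c_2e^(4t), v(t) = 16c_1e^(3t) - 7c_2e^(4t) + c_3e^(-3t), w(t) = -2c_1e^(3t) + c_2e^(4t)

Coefficient matrix A = [[-1, 0, -10], [-2, -3, -53], [2, 0, 8]].
det(A - λI) = 0 gives eigenvalues λ = 3, 4, -3.
For λ=3: eigenvector (5,16,-2).
For λ=4: eigenvector (-2,-7,1).
For λ=-3: eigenvector (0,1,0).
General solution: c_1e^(3t)(5,16,-2) + c_2e^(4t)(-2,-7,1) + c_3e^(-3t)(0,1,0).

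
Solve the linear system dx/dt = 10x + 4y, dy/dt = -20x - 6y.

x(t) = C_1e^(2t)sin(4t) - C_2e^(2t)cos(4t), y(t) = -2C_1e^(2t)sin(4t) + C_1e^(2t)cos(4t) + C_2e^(2t)sin(4t) + 2C_2e^(2t)cos(4t)

Coefficient matrix A = [[10, 4], [-20, -6]].
Characteristic polynomial det(A - λI) = λ^2 - 4λ + 20 = 0.
Eigenvalues λ = 2 ± 4i (complex conjugate pair).
For λ=2+4i: an eigenvector is (0,1) - i(1,-2) = (0 - i, 1 + 2i).
A real fundamental pair from Re and Im of e^((2+4i)t)v: X_1 = e^(2t)(cos(4t)·(0,1) + sin(4t)·(1,-2)), X_2 = e^(2t)(sin(4t)·(0,1) - cos(4t)·(1,-2)).
General solution: C_1X_1 + C_2X_2.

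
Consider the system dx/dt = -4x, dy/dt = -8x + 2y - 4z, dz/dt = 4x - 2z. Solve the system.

Coefficient matrix A = [[-4, 0, 0], [-8, 2, -4], [4, 0, -2]].
det(A - λI) = 0 gives eigenvalues λ = -4, 2, -2.
For λ=-4: eigenvector (1,0,-2).
For λ=2: eigenvector (0,1,0).
For λ=-2: eigenvector (0,1,1).
General solution: K_1e^(-4t)(1,0,-2) + K_2e^(2t)(0,1,0) + K_3e^(-2t)(0,1,1).

x(t) = K_1e^(-4t), y(t) = K_2e^(2t) + K_3e^(-2t), z(t) = -2K_1e^(-4t) + K_3e^(-2t)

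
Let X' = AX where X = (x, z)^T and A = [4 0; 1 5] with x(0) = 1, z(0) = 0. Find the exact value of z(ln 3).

A = [[4,0],[1,5]]; eigenvalues λ = 4, 5.
Eigenvectors: (-1,1) for λ=4, (0,1) for λ=5.
From the initial condition, c_1 = -1, c_2 = 1.
z(ln 3) = (-1)(3^4)(1) + (1)(3^5)(1) = 162.

162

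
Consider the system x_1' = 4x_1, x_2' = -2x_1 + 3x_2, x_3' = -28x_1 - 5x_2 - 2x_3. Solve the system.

x_1(t) = C_2e^(4t), x_2(t) = C_1e^(3t) - 2C_2e^(4t), x_3(t) = -C_1e^(3t) - 3C_2e^(4t) + C_3e^(-2t)

Coefficient matrix A = [[4, 0, 0], [-2, 3, 0], [-28, -5, -2]].
det(A - λI) = 0 gives eigenvalues λ = 3, 4, -2.
For λ=3: eigenvector (0,1,-1).
For λ=4: eigenvector (1,-2,-3).
For λ=-2: eigenvector (0,0,1).
General solution: C_1e^(3t)(0,1,-1) + C_2e^(4t)(1,-2,-3) + C_3e^(-2t)(0,0,1).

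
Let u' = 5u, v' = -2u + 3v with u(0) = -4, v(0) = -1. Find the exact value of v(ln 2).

A = [[5,0],[-2,3]]; eigenvalues λ = 5, 3.
Eigenvectors: (1,-1) for λ=5, (0,-1) for λ=3.
From the initial condition, c_1 = -4, c_2 = 5.
v(ln 2) = (-4)(2^5)(-1) + (5)(2^3)(-1) = 88.

88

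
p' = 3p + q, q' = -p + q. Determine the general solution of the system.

Coefficient matrix A = [[3, 1], [-1, 1]].
Characteristic polynomial det(A - λI) = λ^2 - 4λ + 4 = 0.
Single eigenvalue λ = 2 with algebraic multiplicity 2.
Eigenvector v = (1,-1); generalized eigenvector w with (A-λI)w=v is (0,1).
General solution: e^(2t)[c_1·v + c_2·(t·v + w)].

p(t) = c_1e^(2t) + c_2te^(2t), q(t) = -c_1e^(2t) - c_2te^(2t) + c_2e^(2t)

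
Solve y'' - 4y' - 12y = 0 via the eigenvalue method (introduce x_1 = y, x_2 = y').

Let x_1 = y, x_2 = y'. Then x_1' = x_2 and x_2' = 12x_1 + 4x_2.
A = [[0,1],[12,4]]; det(A-λI) = λ^2 - 4λ - 12.
Eigenvalues λ = -2, 6 with eigenvectors (1,-2), (1,6).

y(t) = K_1e^(-2t) + K_2e^(6t)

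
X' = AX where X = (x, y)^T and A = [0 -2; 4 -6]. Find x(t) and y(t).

Coefficient matrix A = [[0, -2], [4, -6]].
Characteristic polynomial det(A - λI) = λ^2 + 6λ + 8 = 0.
Eigenvalues λ = -4, -2.
For λ=-4: (A-λI) row 1 is [4, -2], so an eigenvector is (-1, -2).
For λ=-2: (A-λI) row 1 is [2, -2], so an eigenvector is (1, 1).
General solution: c_1e^(-4t)(-1,-2) + c_2e^(-2t)(1,1).

x(t) = -c_1e^(-4t) + c_2e^(-2t), y(t) = -2c_1e^(-4t) + c_2e^(-2t)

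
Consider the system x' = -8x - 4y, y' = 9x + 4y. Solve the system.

x(t) = 2K_1e^(-2t) + 2K_2te^(-2t) - K_2e^(-2t), y(t) = -3K_1e^(-2t) - 3K_2te^(-2t) + K_2e^(-2t)

Coefficient matrix A = [[-8, -4], [9, 4]].
Characteristic polynomial det(A - λI) = λ^2 + 4λ + 4 = 0.
Single eigenvalue λ = -2 with algebraic multiplicity 2.
Eigenvector v = (2,-3); generalized eigenvector w with (A-λI)w=v is (-1,1).
General solution: e^(-2t)[K_1·v + K_2·(t·v + w)].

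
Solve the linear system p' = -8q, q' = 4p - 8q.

Coefficient matrix A = [[0, -8], [4, -8]].
Characteristic polynomial det(A - λI) = λ^2 + 8λ + 32 = 0.
Eigenvalues λ = -4 ± 4i (complex conjugate pair).
For λ=-4+4i: an eigenvector is (1,1) - i(-1,0) = (1 + i, 1).
A real fundamental pair from Re and Im of e^((-4+4i)t)v: X_1 = e^(-4t)(cos(4t)·(1,1) + sin(4t)·(-1,0)), X_2 = e^(-4t)(sin(4t)·(1,1) - cos(4t)·(-1,0)).
General solution: K_1X_1 + K_2X_2.

p(t) = -K_1e^(-4t)sin(4t) + K_1e^(-4t)cos(4t) + K_2e^(-4t)sin(4t) + K_2e^(-4t)cos(4t), q(t) = K_1e^(-4t)cos(4t) + K_2e^(-4t)sin(4t)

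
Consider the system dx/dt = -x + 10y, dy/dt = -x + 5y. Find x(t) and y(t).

Coefficient matrix A = [[-1, 10], [-1, 5]].
Characteristic polynomial det(A - λI) = λ^2 - 4λ + 5 = 0.
Eigenvalues λ = 2 ± i (complex conjugate pair).
For λ=2+i: an eigenvector is (1,0) - i(-3,-1) = (1 + 3i, 0 + i).
A real fundamental pair from Re and Im of e^((2+i)t)v: X_1 = e^(2t)(cos(t)·(1,0) + sin(t)·(-3,-1)), X_2 = e^(2t)(sin(t)·(1,0) - cos(t)·(-3,-1)).
General solution: c_1X_1 + c_2X_2.

x(t) = -3c_1e^(2t)sin(t) + c_1e^(2t)cos(t) + c_2e^(2t)sin(t) + 3c_2e^(2t)cos(t), y(t) = -c_1e^(2t)sin(t) + c_2e^(2t)cos(t)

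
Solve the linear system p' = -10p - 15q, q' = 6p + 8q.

Coefficient matrix A = [[-10, -15], [6, 8]].
Characteristic polynomial det(A - λI) = λ^2 + 2λ + 10 = 0.
Eigenvalues λ = -1 ± 3i (complex conjugate pair).
For λ=-1+3i: an eigenvector is (1,-1) - i(2,-1) = (1 - 2i, -1 + i).
A real fundamental pair from Re and Im of e^((-1+3i)t)v: X_1 = e^(-t)(cos(3t)·(1,-1) + sin(3t)·(2,-1)), X_2 = e^(-t)(sin(3t)·(1,-1) - cos(3t)·(2,-1)).
General solution: C_1X_1 + C_2X_2.

p(t) = 2C_1e^(-t)sin(3t) + C_1e^(-t)cos(3t) + C_2e^(-t)sin(3t) - 2C_2e^(-t)cos(3t), q(t) = -C_1e^(-t)sin(3t) - C_1e^(-t)cos(3t) - C_2e^(-t)sin(3t) + C_2e^(-t)cos(3t)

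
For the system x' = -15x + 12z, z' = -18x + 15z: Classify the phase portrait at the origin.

saddle

A = [[-15,12],[-18,15]]; det(A-λI) = λ^2 - 9.
λ = -3, 3: opposite signs.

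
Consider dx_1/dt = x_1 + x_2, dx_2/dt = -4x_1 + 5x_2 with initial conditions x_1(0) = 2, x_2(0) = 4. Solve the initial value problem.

Coefficient matrix A = [[1, 1], [-4, 5]].
Characteristic polynomial det(A - λI) = λ^2 - 6λ + 9 = 0.
Single eigenvalue λ = 3 with algebraic multiplicity 2.
Eigenvector v = (1,2); generalized eigenvector w with (A-λI)w=v is (-2,-3).
General solution: e^(3t)[c_1·v + c_2·(t·v + w)].
Applying x_1(0)=2, x_2(0)=4 gives c_1=2, c_2=0.

x_1(t) = 2e^(3t), x_2(t) = 4e^(3t)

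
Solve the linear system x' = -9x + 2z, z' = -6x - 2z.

Coefficient matrix A = [[-9, 2], [-6, -2]].
Characteristic polynomial det(A - λI) = λ^2 + 11λ + 30 = 0.
Eigenvalues λ = -6, -5.
For λ=-6: (A-λI) row 1 is [-3, 2], so an eigenvector is (2, 3).
For λ=-5: (A-λI) row 1 is [-4, 2], so an eigenvector is (-1, -2).
General solution: K_1e^(-6t)(2,3) + K_2e^(-5t)(-1,-2).

x(t) = 2K_1e^(-6t) - K_2e^(-5t), z(t) = 3K_1e^(-6t) - 2K_2e^(-5t)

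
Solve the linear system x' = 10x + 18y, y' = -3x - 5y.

Coefficient matrix A = [[10, 18], [-3, -5]].
Characteristic polynomial det(A - λI) = λ^2 - 5λ + 4 = 0.
Eigenvalues λ = 4, 1.
For λ=4: (A-λI) row 1 is [6, 18], so an eigenvector is (-3, 1).
For λ=1: (A-λI) row 1 is [9, 18], so an eigenvector is (-2, 1).
General solution: c_1e^(4t)(-3,1) + c_2e^(t)(-2,1).

x(t) = -3c_1e^(4t) - 2c_2e^(t), y(t) = c_1e^(4t) + c_2e^(t)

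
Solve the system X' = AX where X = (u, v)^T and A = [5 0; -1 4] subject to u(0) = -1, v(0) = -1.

Coefficient matrix A = [[5, 0], [-1, 4]].
Characteristic polynomial det(A - λI) = λ^2 - 9λ + 20 = 0.
Eigenvalues λ = 4, 5.
For λ=4: (A-λI) row 1 is [1, 0], so an eigenvector is (0, 1).
For λ=5: (A-λI) row 2 is [-1, -1], so an eigenvector is (-1, 1).
General solution: K_1e^(4t)(0,1) + K_2e^(5t)(-1,1).
Applying u(0)=-1, v(0)=-1 gives K_1=-2, K_2=1.

u(t) = -e^(5t), v(t) = e^(5t) - 2e^(4t)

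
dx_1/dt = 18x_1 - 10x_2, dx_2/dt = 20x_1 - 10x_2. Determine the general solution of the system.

Coefficient matrix A = [[18, -10], [20, -10]].
Characteristic polynomial det(A - λI) = λ^2 - 8λ + 20 = 0.
Eigenvalues λ = 4 ± 2i (complex conjugate pair).
For λ=4+2i: an eigenvector is (1,1) - i(2,3) = (1 - 2i, 1 - 3i).
A real fundamental pair from Re and Im of e^((4+2i)t)v: X_1 = e^(4t)(cos(2t)·(1,1) + sin(2t)·(2,3)), X_2 = e^(4t)(sin(2t)·(1,1) - cos(2t)·(2,3)).
General solution: c_1X_1 + c_2X_2.

x_1(t) = 2c_1e^(4t)sin(2t) + c_1e^(4t)cos(2t) + c_2e^(4t)sin(2t) - 2c_2e^(4t)cos(2t), x_2(t) = 3c_1e^(4t)sin(2t) + c_1e^(4t)cos(2t) + c_2e^(4t)sin(2t) - 3c_2e^(4t)cos(2t)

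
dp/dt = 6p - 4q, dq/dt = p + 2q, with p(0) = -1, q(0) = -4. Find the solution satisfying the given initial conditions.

p(t) = 14te^(4t) - e^(4t), q(t) = 7te^(4t) - 4e^(4t)

Coefficient matrix A = [[6, -4], [1, 2]].
Characteristic polynomial det(A - λI) = λ^2 - 8λ + 16 = 0.
Single eigenvalue λ = 4 with algebraic multiplicity 2.
Eigenvector v = (2,1); generalized eigenvector w with (A-λI)w=v is (-1,-1).
General solution: e^(4t)[K_1·v + K_2·(t·v + w)].
Applying p(0)=-1, q(0)=-4 gives K_1=3, K_2=7.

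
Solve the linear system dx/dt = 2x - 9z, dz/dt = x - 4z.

Coefficient matrix A = [[2, -9], [1, -4]].
Characteristic polynomial det(A - λI) = λ^2 + 2λ + 1 = 0.
Single eigenvalue λ = -1 with algebraic multiplicity 2.
Eigenvector v = (-3,-1); generalized eigenvector w with (A-λI)w=v is (-1,0).
General solution: e^(-t)[K_1·v + K_2·(t·v + w)].

x(t) = -3K_1e^(-t) - 3K_2te^(-t) - K_2e^(-t), z(t) = -K_1e^(-t) - K_2te^(-t)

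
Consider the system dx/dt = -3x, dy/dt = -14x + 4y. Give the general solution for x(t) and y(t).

x(t) = -c_1e^(-3t), y(t) = -2c_1e^(-3t) + c_2e^(4t)

Coefficient matrix A = [[-3, 0], [-14, 4]].
Characteristic polynomial det(A - λI) = λ^2 - λ - 12 = 0.
Eigenvalues λ = -3, 4.
For λ=-3: (A-λI) row 2 is [-14, 7], so an eigenvector is (-1, -2).
For λ=4: (A-λI) row 1 is [-7, 0], so an eigenvector is (0, 1).
General solution: c_1e^(-3t)(-1,-2) + c_2e^(4t)(0,1).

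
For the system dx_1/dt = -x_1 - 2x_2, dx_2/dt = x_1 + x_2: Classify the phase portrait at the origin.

A = [[-1,-2],[1,1]]; det(A-λI) = λ^2 + 1.
λ = 0 ± i: zero real part.

center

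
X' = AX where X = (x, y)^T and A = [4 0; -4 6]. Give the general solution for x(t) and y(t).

x(t) = -C_2e^(4t), y(t) = -C_1e^(6t) - 2C_2e^(4t)

Coefficient matrix A = [[4, 0], [-4, 6]].
Characteristic polynomial det(A - λI) = λ^2 - 10λ + 24 = 0.
Eigenvalues λ = 6, 4.
For λ=6: (A-λI) row 1 is [-2, 0], so an eigenvector is (0, -1).
For λ=4: (A-λI) row 2 is [-4, 2], so an eigenvector is (-1, -2).
General solution: C_1e^(6t)(0,-1) + C_2e^(4t)(-1,-2).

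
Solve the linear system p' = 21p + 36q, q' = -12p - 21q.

Coefficient matrix A = [[21, 36], [-12, -21]].
Characteristic polynomial det(A - λI) = λ^2 - 9 = 0.
Eigenvalues λ = -3, 3.
For λ=-3: (A-λI) row 1 is [24, 36], so an eigenvector is (-3, 2).
For λ=3: (A-λI) row 1 is [18, 36], so an eigenvector is (-2, 1).
General solution: K_1e^(-3t)(-3,2) + K_2e^(3t)(-2,1).

p(t) = -3K_1e^(-3t) - 2K_2e^(3t), q(t) = 2K_1e^(-3t) + K_2e^(3t)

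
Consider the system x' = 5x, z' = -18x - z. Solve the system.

x(t) = -K_2e^(5t), z(t) = -K_1e^(-t) + 3K_2e^(5t)

Coefficient matrix A = [[5, 0], [-18, -1]].
Characteristic polynomial det(A - λI) = λ^2 - 4λ - 5 = 0.
Eigenvalues λ = -1, 5.
For λ=-1: (A-λI) row 1 is [6, 0], so an eigenvector is (0, -1).
For λ=5: (A-λI) row 2 is [-18, -6], so an eigenvector is (-1, 3).
General solution: K_1e^(-t)(0,-1) + K_2e^(5t)(-1,3).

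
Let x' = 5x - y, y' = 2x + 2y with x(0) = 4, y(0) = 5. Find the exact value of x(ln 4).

A = [[5,-1],[2,2]]; eigenvalues λ = 3, 4.
Eigenvectors: (1,2) for λ=3, (-1,-1) for λ=4.
From the initial condition, c_1 = 1, c_2 = -3.
x(ln 4) = (1)(4^3)(1) + (-3)(4^4)(-1) = 832.

832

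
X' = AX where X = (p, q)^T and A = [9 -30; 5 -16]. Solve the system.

p(t) = 2C_1e^(-6t) + 3C_2e^(-t), q(t) = C_1e^(-6t) + C_2e^(-t)

Coefficient matrix A = [[9, -30], [5, -16]].
Characteristic polynomial det(A - λI) = λ^2 + 7λ + 6 = 0.
Eigenvalues λ = -6, -1.
For λ=-6: (A-λI) row 1 is [15, -30], so an eigenvector is (2, 1).
For λ=-1: (A-λI) row 1 is [10, -30], so an eigenvector is (3, 1).
General solution: C_1e^(-6t)(2,1) + C_2e^(-t)(3,1).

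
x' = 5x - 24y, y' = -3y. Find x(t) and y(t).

Coefficient matrix A = [[5, -24], [0, -3]].
Characteristic polynomial det(A - λI) = λ^2 - 2λ - 15 = 0.
Eigenvalues λ = -3, 5.
For λ=-3: (A-λI) row 1 is [8, -24], so an eigenvector is (3, 1).
For λ=5: (A-λI) row 1 is [0, -24], so an eigenvector is (-1, 0).
General solution: c_1e^(-3t)(3,1) + c_2e^(5t)(-1,0).

x(t) = 3c_1e^(-3t) - c_2e^(5t), y(t) = c_1e^(-3t)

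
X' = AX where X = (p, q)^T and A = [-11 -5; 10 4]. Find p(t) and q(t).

Coefficient matrix A = [[-11, -5], [10, 4]].
Characteristic polynomial det(A - λI) = λ^2 + 7λ + 6 = 0.
Eigenvalues λ = -6, -1.
For λ=-6: (A-λI) row 1 is [-5, -5], so an eigenvector is (-1, 1).
For λ=-1: (A-λI) row 1 is [-10, -5], so an eigenvector is (-1, 2).
General solution: c_1e^(-6t)(-1,1) + c_2e^(-t)(-1,2).

p(t) = -c_1e^(-6t) - c_2e^(-t), q(t) = c_1e^(-6t) + 2c_2e^(-t)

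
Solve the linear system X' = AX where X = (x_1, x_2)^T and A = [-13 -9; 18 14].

Coefficient matrix A = [[-13, -9], [18, 14]].
Characteristic polynomial det(A - λI) = λ^2 - λ - 20 = 0.
Eigenvalues λ = -4, 5.
For λ=-4: (A-λI) row 1 is [-9, -9], so an eigenvector is (1, -1).
For λ=5: (A-λI) row 1 is [-18, -9], so an eigenvector is (-1, 2).
General solution: c_1e^(-4t)(1,-1) + c_2e^(5t)(-1,2).

x_1(t) = c_1e^(-4t) - c_2e^(5t), x_2(t) = -c_1e^(-4t) + 2c_2e^(5t)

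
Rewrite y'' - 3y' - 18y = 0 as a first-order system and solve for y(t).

Let x_1 = y, x_2 = y'. Then x_1' = x_2 and x_2' = 18x_1 + 3x_2.
A = [[0,1],[18,3]]; det(A-λI) = λ^2 - 3λ - 18.
Eigenvalues λ = -3, 6 with eigenvectors (1,-3), (1,6).

y(t) = C_1e^(-3t) + C_2e^(6t)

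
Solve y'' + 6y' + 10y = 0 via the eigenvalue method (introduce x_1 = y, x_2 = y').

y(t) = K_1e^(-3t)cos(t) + K_2e^(-3t)sin(t)

Let x_1 = y, x_2 = y'. Then x_1' = x_2 and x_2' = -10x_1 - 6x_2.
A = [[0,1],[-10,-6]]; det(A-λI) = λ^2 + 6λ + 10.
Eigenvalues λ = -3 ± i.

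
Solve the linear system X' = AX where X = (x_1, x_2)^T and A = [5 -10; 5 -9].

x_1(t) = -3c_1e^(-2t)sin(t) + c_1e^(-2t)cos(t) + c_2e^(-2t)sin(t) + 3c_2e^(-2t)cos(t), x_2(t) = -2c_1e^(-2t)sin(t) + c_1e^(-2t)cos(t) + c_2e^(-2t)sin(t) + 2c_2e^(-2t)cos(t)

Coefficient matrix A = [[5, -10], [5, -9]].
Characteristic polynomial det(A - λI) = λ^2 + 4λ + 5 = 0.
Eigenvalues λ = -2 ± i (complex conjugate pair).
For λ=-2+i: an eigenvector is (1,1) - i(-3,-2) = (1 + 3i, 1 + 2i).
A real fundamental pair from Re and Im of e^((-2+i)t)v: X_1 = e^(-2t)(cos(t)·(1,1) + sin(t)·(-3,-2)), X_2 = e^(-2t)(sin(t)·(1,1) - cos(t)·(-3,-2)).
General solution: c_1X_1 + c_2X_2.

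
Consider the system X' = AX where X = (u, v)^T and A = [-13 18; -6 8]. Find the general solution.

u(t) = -2K_1e^(-4t) + 3K_2e^(-t), v(t) = -K_1e^(-4t) + 2K_2e^(-t)

Coefficient matrix A = [[-13, 18], [-6, 8]].
Characteristic polynomial det(A - λI) = λ^2 + 5λ + 4 = 0.
Eigenvalues λ = -4, -1.
For λ=-4: (A-λI) row 1 is [-9, 18], so an eigenvector is (-2, -1).
For λ=-1: (A-λI) row 1 is [-12, 18], so an eigenvector is (3, 2).
General solution: K_1e^(-4t)(-2,-1) + K_2e^(-t)(3,2).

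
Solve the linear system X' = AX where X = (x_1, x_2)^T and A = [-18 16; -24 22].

x_1(t) = -C_1e^(-2t) + 2C_2e^(6t), x_2(t) = -C_1e^(-2t) + 3C_2e^(6t)

Coefficient matrix A = [[-18, 16], [-24, 22]].
Characteristic polynomial det(A - λI) = λ^2 - 4λ - 12 = 0.
Eigenvalues λ = -2, 6.
For λ=-2: (A-λI) row 1 is [-16, 16], so an eigenvector is (-1, -1).
For λ=6: (A-λI) row 1 is [-24, 16], so an eigenvector is (2, 3).
General solution: C_1e^(-2t)(-1,-1) + C_2e^(6t)(2,3).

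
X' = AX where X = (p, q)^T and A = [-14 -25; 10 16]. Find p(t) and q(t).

Coefficient matrix A = [[-14, -25], [10, 16]].
Characteristic polynomial det(A - λI) = λ^2 - 2λ + 26 = 0.
Eigenvalues λ = 1 ± 5i (complex conjugate pair).
For λ=1+5i: an eigenvector is (-2,1) - i(1,-1) = (-2 - i, 1 + i).
A real fundamental pair from Re and Im of e^((1+5i)t)v: X_1 = e^(t)(cos(5t)·(-2,1) + sin(5t)·(1,-1)), X_2 = e^(t)(sin(5t)·(-2,1) - cos(5t)·(1,-1)).
General solution: C_1X_1 + C_2X_2.

p(t) = C_1e^(t)sin(5t) - 2C_1e^(t)cos(5t) - 2C_2e^(t)sin(5t) - C_2e^(t)cos(5t), q(t) = -C_1e^(t)sin(5t) + C_1e^(t)cos(5t) + C_2e^(t)sin(5t) + C_2e^(t)cos(5t)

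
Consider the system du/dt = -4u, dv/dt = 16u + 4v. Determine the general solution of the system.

u(t) = -K_1e^(-4t), v(t) = 2K_1e^(-4t) - K_2e^(4t)

Coefficient matrix A = [[-4, 0], [16, 4]].
Characteristic polynomial det(A - λI) = λ^2 - 16 = 0.
Eigenvalues λ = -4, 4.
For λ=-4: (A-λI) row 2 is [16, 8], so an eigenvector is (-1, 2).
For λ=4: (A-λI) row 1 is [-8, 0], so an eigenvector is (0, -1).
General solution: K_1e^(-4t)(-1,2) + K_2e^(4t)(0,-1).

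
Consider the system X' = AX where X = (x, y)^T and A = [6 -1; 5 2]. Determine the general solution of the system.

x(t) = -C_1e^(4t)sin(t) + C_2e^(4t)cos(t), y(t) = -2C_1e^(4t)sin(t) + C_1e^(4t)cos(t) + C_2e^(4t)sin(t) + 2C_2e^(4t)cos(t)

Coefficient matrix A = [[6, -1], [5, 2]].
Characteristic polynomial det(A - λI) = λ^2 - 8λ + 17 = 0.
Eigenvalues λ = 4 ± i (complex conjugate pair).
For λ=4+i: an eigenvector is (0,1) - i(-1,-2) = (0 + i, 1 + 2i).
A real fundamental pair from Re and Im of e^((4+i)t)v: X_1 = e^(4t)(cos(t)·(0,1) + sin(t)·(-1,-2)), X_2 = e^(4t)(sin(t)·(0,1) - cos(t)·(-1,-2)).
General solution: C_1X_1 + C_2X_2.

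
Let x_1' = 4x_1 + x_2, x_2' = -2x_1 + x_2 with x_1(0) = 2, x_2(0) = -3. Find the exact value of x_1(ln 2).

12

A = [[4,1],[-2,1]]; eigenvalues λ = 2, 3.
Eigenvectors: (-1,2) for λ=2, (1,-1) for λ=3.
From the initial condition, c_1 = -1, c_2 = 1.
x_1(ln 2) = (-1)(2^2)(-1) + (1)(2^3)(1) = 12.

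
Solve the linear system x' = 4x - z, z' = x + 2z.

x(t) = c_1e^(3t) + c_2te^(3t) - 2c_2e^(3t), z(t) = c_1e^(3t) + c_2te^(3t) - 3c_2e^(3t)

Coefficient matrix A = [[4, -1], [1, 2]].
Characteristic polynomial det(A - λI) = λ^2 - 6λ + 9 = 0.
Single eigenvalue λ = 3 with algebraic multiplicity 2.
Eigenvector v = (1,1); generalized eigenvector w with (A-λI)w=v is (-2,-3).
General solution: e^(3t)[c_1·v + c_2·(t·v + w)].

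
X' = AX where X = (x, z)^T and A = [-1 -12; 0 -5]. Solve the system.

x(t) = -3c_1e^(-5t) - c_2e^(-t), z(t) = -c_1e^(-5t)

Coefficient matrix A = [[-1, -12], [0, -5]].
Characteristic polynomial det(A - λI) = λ^2 + 6λ + 5 = 0.
Eigenvalues λ = -5, -1.
For λ=-5: (A-λI) row 1 is [4, -12], so an eigenvector is (-3, -1).
For λ=-1: (A-λI) row 1 is [0, -12], so an eigenvector is (-1, 0).
General solution: c_1e^(-5t)(-3,-1) + c_2e^(-t)(-1,0).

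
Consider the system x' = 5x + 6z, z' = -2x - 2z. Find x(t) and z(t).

x(t) = 2c_1e^(2t) + 3c_2e^(t), z(t) = -c_1e^(2t) - 2c_2e^(t)

Coefficient matrix A = [[5, 6], [-2, -2]].
Characteristic polynomial det(A - λI) = λ^2 - 3λ + 2 = 0.
Eigenvalues λ = 2, 1.
For λ=2: (A-λI) row 1 is [3, 6], so an eigenvector is (2, -1).
For λ=1: (A-λI) row 1 is [4, 6], so an eigenvector is (3, -2).
General solution: c_1e^(2t)(2,-1) + c_2e^(t)(3,-2).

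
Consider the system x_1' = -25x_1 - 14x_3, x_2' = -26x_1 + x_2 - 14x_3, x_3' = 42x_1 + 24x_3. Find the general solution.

x_1(t) = C_1e^(3t) + 2C_3e^(-4t), x_2(t) = C_1e^(3t) + C_2e^(t) + 2C_3e^(-4t), x_3(t) = -2C_1e^(3t) - 3C_3e^(-4t)

Coefficient matrix A = [[-25, 0, -14], [-26, 1, -14], [42, 0, 24]].
det(A - λI) = 0 gives eigenvalues λ = 3, 1, -4.
For λ=3: eigenvector (1,1,-2).
For λ=1: eigenvector (0,1,0).
For λ=-4: eigenvector (2,2,-3).
General solution: C_1e^(3t)(1,1,-2) + C_2e^(t)(0,1,0) + C_3e^(-4t)(2,2,-3).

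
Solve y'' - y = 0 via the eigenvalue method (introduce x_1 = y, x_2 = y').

Let x_1 = y, x_2 = y'. Then x_1' = x_2 and x_2' = x_1.
A = [[0,1],[1,0]]; det(A-λI) = λ^2 - 1.
Eigenvalues λ = -1, 1 with eigenvectors (1,-1), (1,1).

y(t) = c_1e^(-t) + c_2e^(t)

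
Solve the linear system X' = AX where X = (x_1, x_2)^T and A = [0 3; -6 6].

x_1(t) = K_1e^(3t)cos(3t) + K_2e^(3t)sin(3t), x_2(t) = -K_1e^(3t)sin(3t) + K_1e^(3t)cos(3t) + K_2e^(3t)sin(3t) + K_2e^(3t)cos(3t)

Coefficient matrix A = [[0, 3], [-6, 6]].
Characteristic polynomial det(A - λI) = λ^2 - 6λ + 18 = 0.
Eigenvalues λ = 3 ± 3i (complex conjugate pair).
For λ=3+3i: an eigenvector is (1,1) - i(0,-1) = (1, 1 + i).
A real fundamental pair from Re and Im of e^((3+3i)t)v: X_1 = e^(3t)(cos(3t)·(1,1) + sin(3t)·(0,-1)), X_2 = e^(3t)(sin(3t)·(1,1) - cos(3t)·(0,-1)).
General solution: K_1X_1 + K_2X_2.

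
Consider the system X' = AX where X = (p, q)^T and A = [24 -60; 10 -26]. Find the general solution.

p(t) = -2C_1e^(-6t) - 3C_2e^(4t), q(t) = -C_1e^(-6t) - C_2e^(4t)

Coefficient matrix A = [[24, -60], [10, -26]].
Characteristic polynomial det(A - λI) = λ^2 + 2λ - 24 = 0.
Eigenvalues λ = -6, 4.
For λ=-6: (A-λI) row 1 is [30, -60], so an eigenvector is (-2, -1).
For λ=4: (A-λI) row 1 is [20, -60], so an eigenvector is (-3, -1).
General solution: C_1e^(-6t)(-2,-1) + C_2e^(4t)(-3,-1).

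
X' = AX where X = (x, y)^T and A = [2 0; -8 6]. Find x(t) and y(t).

Coefficient matrix A = [[2, 0], [-8, 6]].
Characteristic polynomial det(A - λI) = λ^2 - 8λ + 12 = 0.
Eigenvalues λ = 2, 6.
For λ=2: (A-λI) row 2 is [-8, 4], so an eigenvector is (-1, -2).
For λ=6: (A-λI) row 1 is [-4, 0], so an eigenvector is (0, -1).
General solution: K_1e^(2t)(-1,-2) + K_2e^(6t)(0,-1).

x(t) = -K_1e^(2t), y(t) = -2K_1e^(2t) - K_2e^(6t)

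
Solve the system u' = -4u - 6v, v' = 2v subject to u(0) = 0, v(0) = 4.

u(t) = -4e^(2t) + 4e^(-4t), v(t) = 4e^(2t)

Coefficient matrix A = [[-4, -6], [0, 2]].
Characteristic polynomial det(A - λI) = λ^2 + 2λ - 8 = 0.
Eigenvalues λ = -4, 2.
For λ=-4: (A-λI) row 1 is [0, -6], so an eigenvector is (-1, 0).
For λ=2: (A-λI) row 1 is [-6, -6], so an eigenvector is (1, -1).
General solution: C_1e^(-4t)(-1,0) + C_2e^(2t)(1,-1).
Applying u(0)=0, v(0)=4 gives C_1=-4, C_2=-4.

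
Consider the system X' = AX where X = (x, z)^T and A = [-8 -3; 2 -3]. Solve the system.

x(t) = 3K_1e^(-6t) - K_2e^(-5t), z(t) = -2K_1e^(-6t) + K_2e^(-5t)

Coefficient matrix A = [[-8, -3], [2, -3]].
Characteristic polynomial det(A - λI) = λ^2 + 11λ + 30 = 0.
Eigenvalues λ = -6, -5.
For λ=-6: (A-λI) row 1 is [-2, -3], so an eigenvector is (3, -2).
For λ=-5: (A-λI) row 1 is [-3, -3], so an eigenvector is (-1, 1).
General solution: K_1e^(-6t)(3,-2) + K_2e^(-5t)(-1,1).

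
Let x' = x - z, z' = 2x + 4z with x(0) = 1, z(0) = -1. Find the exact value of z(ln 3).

-9

A = [[1,-1],[2,4]]; eigenvalues λ = 2, 3.
Eigenvectors: (1,-1) for λ=2, (-1,2) for λ=3.
From the initial condition, c_1 = 1, c_2 = 0.
z(ln 3) = (1)(3^2)(-1) + (0)(3^3)(2) = -9.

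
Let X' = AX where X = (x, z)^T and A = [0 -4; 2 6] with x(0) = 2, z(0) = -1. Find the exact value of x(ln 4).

32

A = [[0,-4],[2,6]]; eigenvalues λ = 4, 2.
Eigenvectors: (1,-1) for λ=4, (-2,1) for λ=2.
From the initial condition, c_1 = 0, c_2 = -1.
x(ln 4) = (0)(4^4)(1) + (-1)(4^2)(-2) = 32.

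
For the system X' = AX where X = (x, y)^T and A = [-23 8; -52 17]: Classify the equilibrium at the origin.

A = [[-23,8],[-52,17]]; det(A-λI) = λ^2 + 6λ + 25.
λ = -3 ± 4i: negative real part.

stable spiral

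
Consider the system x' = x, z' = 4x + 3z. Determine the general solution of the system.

x(t) = -C_1e^(t), z(t) = 2C_1e^(t) - C_2e^(3t)

Coefficient matrix A = [[1, 0], [4, 3]].
Characteristic polynomial det(A - λI) = λ^2 - 4λ + 3 = 0.
Eigenvalues λ = 1, 3.
For λ=1: (A-λI) row 2 is [4, 2], so an eigenvector is (-1, 2).
For λ=3: (A-λI) row 1 is [-2, 0], so an eigenvector is (0, -1).
General solution: C_1e^(t)(-1,2) + C_2e^(3t)(0,-1).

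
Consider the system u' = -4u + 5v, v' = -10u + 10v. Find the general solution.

u(t) = 2c_1e^(3t)sin(t) - c_1e^(3t)cos(t) - c_2e^(3t)sin(t) - 2c_2e^(3t)cos(t), v(t) = 3c_1e^(3t)sin(t) - c_1e^(3t)cos(t) - c_2e^(3t)sin(t) - 3c_2e^(3t)cos(t)

Coefficient matrix A = [[-4, 5], [-10, 10]].
Characteristic polynomial det(A - λI) = λ^2 - 6λ + 10 = 0.
Eigenvalues λ = 3 ± i (complex conjugate pair).
For λ=3+i: an eigenvector is (-1,-1) - i(2,3) = (-1 - 2i, -1 - 3i).
A real fundamental pair from Re and Im of e^((3+i)t)v: X_1 = e^(3t)(cos(t)·(-1,-1) + sin(t)·(2,3)), X_2 = e^(3t)(sin(t)·(-1,-1) - cos(t)·(2,3)).
General solution: c_1X_1 + c_2X_2.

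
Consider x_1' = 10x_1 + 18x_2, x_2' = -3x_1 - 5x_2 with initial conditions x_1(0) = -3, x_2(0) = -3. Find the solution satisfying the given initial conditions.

x_1(t) = -27e^(4t) + 24e^(t), x_2(t) = 9e^(4t) - 12e^(t)

Coefficient matrix A = [[10, 18], [-3, -5]].
Characteristic polynomial det(A - λI) = λ^2 - 5λ + 4 = 0.
Eigenvalues λ = 1, 4.
For λ=1: (A-λI) row 1 is [9, 18], so an eigenvector is (-2, 1).
For λ=4: (A-λI) row 1 is [6, 18], so an eigenvector is (-3, 1).
General solution: C_1e^(t)(-2,1) + C_2e^(4t)(-3,1).
Applying x_1(0)=-3, x_2(0)=-3 gives C_1=-12, C_2=9.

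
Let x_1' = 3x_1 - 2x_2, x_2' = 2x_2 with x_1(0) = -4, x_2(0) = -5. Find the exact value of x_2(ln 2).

A = [[3,-2],[0,2]]; eigenvalues λ = 3, 2.
Eigenvectors: (-1,0) for λ=3, (2,1) for λ=2.
From the initial condition, c_1 = -6, c_2 = -5.
x_2(ln 2) = (-6)(2^3)(0) + (-5)(2^2)(1) = -20.

-20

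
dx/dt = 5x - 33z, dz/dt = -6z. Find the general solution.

Coefficient matrix A = [[5, -33], [0, -6]].
Characteristic polynomial det(A - λI) = λ^2 + λ - 30 = 0.
Eigenvalues λ = -6, 5.
For λ=-6: (A-λI) row 1 is [11, -33], so an eigenvector is (-3, -1).
For λ=5: (A-λI) row 1 is [0, -33], so an eigenvector is (1, 0).
General solution: K_1e^(-6t)(-3,-1) + K_2e^(5t)(1,0).

x(t) = -3K_1e^(-6t) + K_2e^(5t), z(t) = -K_1e^(-6t)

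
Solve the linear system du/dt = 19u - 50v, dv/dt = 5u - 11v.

u(t) = K_1e^(4t)sin(5t) - 3K_1e^(4t)cos(5t) - 3K_2e^(4t)sin(5t) - K_2e^(4t)cos(5t), v(t) = -K_1e^(4t)cos(5t) - K_2e^(4t)sin(5t)

Coefficient matrix A = [[19, -50], [5, -11]].
Characteristic polynomial det(A - λI) = λ^2 - 8λ + 41 = 0.
Eigenvalues λ = 4 ± 5i (complex conjugate pair).
For λ=4+5i: an eigenvector is (-3,-1) - i(1,0) = (-3 - i, -1).
A real fundamental pair from Re and Im of e^((4+5i)t)v: X_1 = e^(4t)(cos(5t)·(-3,-1) + sin(5t)·(1,0)), X_2 = e^(4t)(sin(5t)·(-3,-1) - cos(5t)·(1,0)).
General solution: K_1X_1 + K_2X_2.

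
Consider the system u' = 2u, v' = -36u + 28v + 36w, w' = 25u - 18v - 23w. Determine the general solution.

u(t) = C_1e^(2t), v(t) = -3C_2e^(4t) + 4C_3e^(t), w(t) = C_1e^(2t) + 2C_2e^(4t) - 3C_3e^(t)

Coefficient matrix A = [[2, 0, 0], [-36, 28, 36], [25, -18, -23]].
det(A - λI) = 0 gives eigenvalues λ = 2, 4, 1.
For λ=2: eigenvector (1,0,1).
For λ=4: eigenvector (0,-3,2).
For λ=1: eigenvector (0,4,-3).
General solution: C_1e^(2t)(1,0,1) + C_2e^(4t)(0,-3,2) + C_3e^(t)(0,4,-3).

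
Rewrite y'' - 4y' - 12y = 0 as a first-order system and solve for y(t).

Let x_1 = y, x_2 = y'. Then x_1' = x_2 and x_2' = 12x_1 + 4x_2.
A = [[0,1],[12,4]]; det(A-λI) = λ^2 - 4λ - 12.
Eigenvalues λ = -2, 6 with eigenvectors (1,-2), (1,6).

y(t) = C_1e^(-2t) + C_2e^(6t)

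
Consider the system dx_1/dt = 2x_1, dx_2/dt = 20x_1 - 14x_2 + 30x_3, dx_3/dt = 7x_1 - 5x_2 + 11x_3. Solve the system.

x_1(t) = c_1e^(2t), x_2(t) = 5c_1e^(2t) - 2c_2e^(t) + 3c_3e^(-4t), x_3(t) = 2c_1e^(2t) - c_2e^(t) + c_3e^(-4t)

Coefficient matrix A = [[2, 0, 0], [20, -14, 30], [7, -5, 11]].
det(A - λI) = 0 gives eigenvalues λ = 2, 1, -4.
For λ=2: eigenvector (1,5,2).
For λ=1: eigenvector (0,-2,-1).
For λ=-4: eigenvector (0,3,1).
General solution: c_1e^(2t)(1,5,2) + c_2e^(t)(0,-2,-1) + c_3e^(-4t)(0,3,1).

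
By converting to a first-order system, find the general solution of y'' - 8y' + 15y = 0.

y(t) = C_1e^(5t) + C_2e^(3t)

Let x_1 = y, x_2 = y'. Then x_1' = x_2 and x_2' = -15x_1 + 8x_2.
A = [[0,1],[-15,8]]; det(A-λI) = λ^2 - 8λ + 15.
Eigenvalues λ = 5, 3 with eigenvectors (1,5), (1,3).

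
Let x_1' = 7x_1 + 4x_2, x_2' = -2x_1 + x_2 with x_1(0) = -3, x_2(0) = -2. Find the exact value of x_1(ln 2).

-264

A = [[7,4],[-2,1]]; eigenvalues λ = 3, 5.
Eigenvectors: (-1,1) for λ=3, (2,-1) for λ=5.
From the initial condition, c_1 = -7, c_2 = -5.
x_1(ln 2) = (-7)(2^3)(-1) + (-5)(2^5)(2) = -264.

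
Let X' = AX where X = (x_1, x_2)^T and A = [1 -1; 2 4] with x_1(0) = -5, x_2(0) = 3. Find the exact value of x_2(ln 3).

A = [[1,-1],[2,4]]; eigenvalues λ = 2, 3.
Eigenvectors: (-1,1) for λ=2, (-1,2) for λ=3.
From the initial condition, c_1 = 7, c_2 = -2.
x_2(ln 3) = (7)(3^2)(1) + (-2)(3^3)(2) = -45.

-45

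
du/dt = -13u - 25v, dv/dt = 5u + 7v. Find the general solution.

Coefficient matrix A = [[-13, -25], [5, 7]].
Characteristic polynomial det(A - λI) = λ^2 + 6λ + 34 = 0.
Eigenvalues λ = -3 ± 5i (complex conjugate pair).
For λ=-3+5i: an eigenvector is (-1,0) - i(2,-1) = (-1 - 2i, 0 + i).
A real fundamental pair from Re and Im of e^((-3+5i)t)v: X_1 = e^(-3t)(cos(5t)·(-1,0) + sin(5t)·(2,-1)), X_2 = e^(-3t)(sin(5t)·(-1,0) - cos(5t)·(2,-1)).
General solution: K_1X_1 + K_2X_2.

u(t) = 2K_1e^(-3t)sin(5t) - K_1e^(-3t)cos(5t) - K_2e^(-3t)sin(5t) - 2K_2e^(-3t)cos(5t), v(t) = -K_1e^(-3t)sin(5t) + K_2e^(-3t)cos(5t)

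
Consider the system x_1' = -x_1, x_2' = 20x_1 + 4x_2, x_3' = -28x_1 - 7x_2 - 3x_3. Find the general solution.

Coefficient matrix A = [[-1, 0, 0], [20, 4, 0], [-28, -7, -3]].
det(A - λI) = 0 gives eigenvalues λ = 4, -1, -3.
For λ=4: eigenvector (0,-1,1).
For λ=-1: eigenvector (-1,4,0).
For λ=-3: eigenvector (0,0,1).
General solution: K_1e^(4t)(0,-1,1) + K_2e^(-t)(-1,4,0) + K_3e^(-3t)(0,0,1).

x_1(t) = -K_2e^(-t), x_2(t) = -K_1e^(4t) + 4K_2e^(-t), x_3(t) = K_1e^(4t) + K_3e^(-3t)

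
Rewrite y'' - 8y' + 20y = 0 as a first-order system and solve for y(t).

y(t) = c_1e^(4t)cos(2t) + c_2e^(4t)sin(2t)

Let x_1 = y, x_2 = y'. Then x_1' = x_2 and x_2' = -20x_1 + 8x_2.
A = [[0,1],[-20,8]]; det(A-λI) = λ^2 - 8λ + 20.
Eigenvalues λ = 4 ± 2i.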